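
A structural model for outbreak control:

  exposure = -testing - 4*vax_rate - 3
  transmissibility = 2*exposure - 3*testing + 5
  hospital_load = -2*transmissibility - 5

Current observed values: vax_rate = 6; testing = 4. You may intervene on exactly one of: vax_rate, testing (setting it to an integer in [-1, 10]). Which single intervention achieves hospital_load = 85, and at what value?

Intervening on vax_rate: with other inputs at their observed values, hospital_load = 16*vax_rate + 37. Solving for 85 gives vax_rate = 3, within [-1, 10].
Intervening on testing: hospital_load = 10*testing + 93. Reaching 85 requires testing = -4/5, not an integer.

set vax_rate = 3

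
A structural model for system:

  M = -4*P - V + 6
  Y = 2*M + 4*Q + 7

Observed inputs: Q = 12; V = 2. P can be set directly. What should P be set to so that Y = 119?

Substituting into the M equation gives M = -4*P + 4.
Substituting into the Y equation gives Y = -8*P + 63.
Solve -8*P + 63 = 119: P = (119 - 63) / -8 = -7.

P = -7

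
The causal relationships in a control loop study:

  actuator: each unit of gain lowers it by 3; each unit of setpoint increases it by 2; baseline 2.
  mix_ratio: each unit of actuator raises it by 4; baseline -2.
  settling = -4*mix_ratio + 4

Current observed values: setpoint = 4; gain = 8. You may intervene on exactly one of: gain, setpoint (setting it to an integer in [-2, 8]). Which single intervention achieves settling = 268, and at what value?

set setpoint = 3

Intervening on gain: settling = 48*gain - 148. Reaching 268 requires gain = 26/3, not an integer.
Intervening on setpoint: with other inputs at their observed values, settling = -32*setpoint + 364. Solving for 268 gives setpoint = 3, within [-2, 8].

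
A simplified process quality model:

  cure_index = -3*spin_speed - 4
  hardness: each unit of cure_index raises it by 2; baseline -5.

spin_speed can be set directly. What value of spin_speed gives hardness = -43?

Substituting into the hardness equation gives hardness = -6*spin_speed - 13.
Solve -6*spin_speed - 13 = -43: spin_speed = (-43 + 13) / -6 = 5.

spin_speed = 5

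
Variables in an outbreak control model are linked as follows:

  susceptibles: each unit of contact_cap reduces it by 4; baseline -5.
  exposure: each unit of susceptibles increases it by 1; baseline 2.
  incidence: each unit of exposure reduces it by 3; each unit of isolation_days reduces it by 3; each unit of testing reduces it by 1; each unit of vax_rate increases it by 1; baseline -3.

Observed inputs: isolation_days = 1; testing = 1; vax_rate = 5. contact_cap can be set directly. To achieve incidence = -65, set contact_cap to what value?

contact_cap = -6

Substituting into the exposure equation gives exposure = -4*contact_cap - 3.
So incidence = 12*contact_cap + 7.
Solve 12*contact_cap + 7 = -65: contact_cap = (-65 - 7) / 12 = -6.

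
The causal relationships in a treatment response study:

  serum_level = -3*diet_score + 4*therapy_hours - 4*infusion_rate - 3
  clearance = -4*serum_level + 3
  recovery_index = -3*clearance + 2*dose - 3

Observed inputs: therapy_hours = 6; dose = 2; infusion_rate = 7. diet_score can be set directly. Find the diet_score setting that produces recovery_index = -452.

diet_score = 10

Substituting into the serum_level equation gives serum_level = -3*diet_score - 7.
clearance becomes 12*diet_score + 31.
This gives recovery_index = -36*diet_score - 92.
Solve -36*diet_score - 92 = -452: diet_score = (-452 + 92) / -36 = 10.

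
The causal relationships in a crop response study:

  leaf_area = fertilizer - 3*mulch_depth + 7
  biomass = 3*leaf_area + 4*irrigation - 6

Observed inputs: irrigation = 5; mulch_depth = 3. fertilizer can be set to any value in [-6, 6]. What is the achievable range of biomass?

Substituting into the leaf_area equation gives leaf_area = fertilizer - 2.
Substituting into the biomass equation gives biomass = 3*fertilizer + 8.
Linear in fertilizer, so extremes are at the endpoints: fertilizer = -6 gives biomass = -10; fertilizer = 6 gives biomass = 26.

-10 to 26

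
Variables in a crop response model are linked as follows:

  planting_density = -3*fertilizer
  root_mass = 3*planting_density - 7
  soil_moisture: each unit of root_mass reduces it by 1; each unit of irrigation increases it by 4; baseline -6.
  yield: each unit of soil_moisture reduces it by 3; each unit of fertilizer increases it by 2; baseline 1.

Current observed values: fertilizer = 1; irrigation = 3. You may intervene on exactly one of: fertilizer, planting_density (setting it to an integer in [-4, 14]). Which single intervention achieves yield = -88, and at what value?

Intervening on fertilizer: with other inputs at their observed values, yield = -25*fertilizer - 38. Solving for -88 gives fertilizer = 2, within [-4, 14].
Intervening on planting_density: yield = 9*planting_density - 36. Reaching -88 requires planting_density = -52/9, not an integer.

set fertilizer = 2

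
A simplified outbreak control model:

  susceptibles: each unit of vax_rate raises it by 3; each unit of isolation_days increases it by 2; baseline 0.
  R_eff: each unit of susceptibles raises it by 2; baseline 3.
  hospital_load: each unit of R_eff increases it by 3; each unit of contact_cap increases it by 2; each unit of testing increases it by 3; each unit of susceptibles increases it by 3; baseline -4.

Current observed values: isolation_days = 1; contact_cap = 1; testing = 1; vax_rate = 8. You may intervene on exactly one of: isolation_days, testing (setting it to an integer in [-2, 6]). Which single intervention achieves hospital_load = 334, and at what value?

set isolation_days = 6

Intervening on isolation_days: with other inputs at their observed values, hospital_load = 18*isolation_days + 226. Solving for 334 gives isolation_days = 6, within [-2, 6].
Intervening on testing: hospital_load = 3*testing + 241. Reaching 334 requires testing = 31, outside [-2, 6].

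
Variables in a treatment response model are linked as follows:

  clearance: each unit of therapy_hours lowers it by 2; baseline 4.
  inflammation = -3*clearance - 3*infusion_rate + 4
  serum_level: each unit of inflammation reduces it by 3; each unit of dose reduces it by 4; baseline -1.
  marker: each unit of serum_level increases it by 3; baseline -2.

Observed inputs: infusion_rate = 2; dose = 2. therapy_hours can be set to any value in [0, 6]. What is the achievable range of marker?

-227 to 97

Substituting into the inflammation equation gives inflammation = 6*therapy_hours - 14.
This gives serum_level = -18*therapy_hours + 33.
Substituting into the marker equation gives marker = -54*therapy_hours + 97.
Linear in therapy_hours, so extremes are at the endpoints: therapy_hours = 0 gives marker = 97; therapy_hours = 6 gives marker = -227.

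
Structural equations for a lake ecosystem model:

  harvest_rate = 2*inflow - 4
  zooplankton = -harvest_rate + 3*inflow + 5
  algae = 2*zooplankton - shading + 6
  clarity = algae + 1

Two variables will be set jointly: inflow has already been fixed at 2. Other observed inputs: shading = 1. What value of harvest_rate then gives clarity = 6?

harvest_rate = 11

With inflow held at 2:
Intervening on harvest_rate fixes its value directly, overriding its dependence on inflow.
Substituting into the zooplankton equation gives zooplankton = -harvest_rate + 11.
This gives algae = -2*harvest_rate + 27.
Substituting into the clarity equation gives clarity = -2*harvest_rate + 28.
Solve -2*harvest_rate + 28 = 6: harvest_rate = (6 - 28) / -2 = 11.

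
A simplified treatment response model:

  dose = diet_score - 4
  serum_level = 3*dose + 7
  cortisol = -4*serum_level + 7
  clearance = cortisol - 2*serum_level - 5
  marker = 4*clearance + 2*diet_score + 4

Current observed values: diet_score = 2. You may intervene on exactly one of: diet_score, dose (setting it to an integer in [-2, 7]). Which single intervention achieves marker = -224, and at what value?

set dose = 1

Intervening on diet_score: marker = -70*diet_score + 132. Reaching -224 requires diet_score = 178/35, not an integer.
Intervening on dose: with other inputs at their observed values, marker = -72*dose - 152. Solving for -224 gives dose = 1, within [-2, 7].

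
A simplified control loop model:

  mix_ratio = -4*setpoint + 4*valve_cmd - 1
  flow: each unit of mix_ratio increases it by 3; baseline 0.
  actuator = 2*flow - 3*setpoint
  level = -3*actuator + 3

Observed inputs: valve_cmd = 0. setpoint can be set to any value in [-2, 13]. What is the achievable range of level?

-141 to 1074

Substituting into the mix_ratio equation gives mix_ratio = -4*setpoint - 1.
flow becomes -12*setpoint - 3.
Substituting into the actuator equation gives actuator = -27*setpoint - 6.
So level = 81*setpoint + 21.
Linear in setpoint, so extremes are at the endpoints: setpoint = -2 gives level = -141; setpoint = 13 gives level = 1074.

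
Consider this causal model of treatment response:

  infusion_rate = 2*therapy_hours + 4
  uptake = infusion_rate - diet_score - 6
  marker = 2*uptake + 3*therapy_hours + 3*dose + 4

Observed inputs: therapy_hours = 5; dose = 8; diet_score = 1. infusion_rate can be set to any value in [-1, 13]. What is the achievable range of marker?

Intervening on infusion_rate fixes its value directly, overriding its dependence on therapy_hours.
Substituting into the uptake equation gives uptake = infusion_rate - 7.
marker becomes 2*infusion_rate + 29.
Linear in infusion_rate, so extremes are at the endpoints: infusion_rate = -1 gives marker = 27; infusion_rate = 13 gives marker = 55.

27 to 55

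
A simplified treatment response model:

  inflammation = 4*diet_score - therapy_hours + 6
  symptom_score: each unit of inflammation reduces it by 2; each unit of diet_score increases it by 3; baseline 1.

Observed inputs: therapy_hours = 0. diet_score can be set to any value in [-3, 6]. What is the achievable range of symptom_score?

-41 to 4

Substituting into the inflammation equation gives inflammation = 4*diet_score + 6.
Substituting into the symptom_score equation gives symptom_score = -5*diet_score - 11.
Linear in diet_score, so extremes are at the endpoints: diet_score = -3 gives symptom_score = 4; diet_score = 6 gives symptom_score = -41.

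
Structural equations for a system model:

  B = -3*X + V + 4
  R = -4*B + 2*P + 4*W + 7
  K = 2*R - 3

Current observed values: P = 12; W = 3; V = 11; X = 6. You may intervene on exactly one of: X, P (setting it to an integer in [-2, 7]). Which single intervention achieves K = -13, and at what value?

set X = 1

Intervening on X: with other inputs at their observed values, K = 24*X - 37. Solving for -13 gives X = 1, within [-2, 7].
Intervening on P: K = 4*P + 59. Reaching -13 requires P = -18, outside [-2, 7].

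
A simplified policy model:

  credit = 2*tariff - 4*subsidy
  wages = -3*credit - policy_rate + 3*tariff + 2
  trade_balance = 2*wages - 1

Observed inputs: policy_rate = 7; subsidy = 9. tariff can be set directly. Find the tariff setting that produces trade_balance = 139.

Substituting into the credit equation gives credit = 2*tariff - 36.
This gives wages = -3*tariff + 103.
Substituting into the trade_balance equation gives trade_balance = -6*tariff + 205.
Solve -6*tariff + 205 = 139: tariff = (139 - 205) / -6 = 11.

tariff = 11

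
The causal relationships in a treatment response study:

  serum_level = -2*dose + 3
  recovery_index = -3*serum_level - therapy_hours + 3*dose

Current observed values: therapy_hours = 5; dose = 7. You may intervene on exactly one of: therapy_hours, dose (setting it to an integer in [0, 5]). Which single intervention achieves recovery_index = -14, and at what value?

Intervening on therapy_hours: recovery_index = -therapy_hours + 54. Reaching -14 requires therapy_hours = 68, outside [0, 5].
Intervening on dose: with other inputs at their observed values, recovery_index = 9*dose - 14. Solving for -14 gives dose = 0, within [0, 5].

set dose = 0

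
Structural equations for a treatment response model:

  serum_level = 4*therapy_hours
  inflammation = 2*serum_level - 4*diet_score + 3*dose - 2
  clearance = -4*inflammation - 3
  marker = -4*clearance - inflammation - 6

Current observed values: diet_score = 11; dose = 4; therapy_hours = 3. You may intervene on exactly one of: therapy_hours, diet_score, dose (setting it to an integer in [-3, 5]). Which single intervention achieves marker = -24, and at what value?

set therapy_hours = 4

Intervening on therapy_hours: with other inputs at their observed values, marker = 120*therapy_hours - 504. Solving for -24 gives therapy_hours = 4, within [-3, 5].
Intervening on diet_score: marker = -60*diet_score + 516. Reaching -24 requires diet_score = 9, outside [-3, 5].
Intervening on dose: marker = 45*dose - 324. Reaching -24 requires dose = 20/3, not an integer.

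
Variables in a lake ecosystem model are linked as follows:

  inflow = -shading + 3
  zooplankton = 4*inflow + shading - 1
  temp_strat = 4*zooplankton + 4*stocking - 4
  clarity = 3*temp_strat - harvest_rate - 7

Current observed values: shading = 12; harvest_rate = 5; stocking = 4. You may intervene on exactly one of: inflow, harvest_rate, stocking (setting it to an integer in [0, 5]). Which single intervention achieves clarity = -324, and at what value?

set stocking = 0

Intervening on inflow: clarity = 48*inflow + 156. Reaching -324 requires inflow = -10, outside [0, 5].
Intervening on harvest_rate: clarity = -harvest_rate - 271. Reaching -324 requires harvest_rate = 53, outside [0, 5].
Intervening on stocking: with other inputs at their observed values, clarity = 12*stocking - 324. Solving for -324 gives stocking = 0, within [0, 5].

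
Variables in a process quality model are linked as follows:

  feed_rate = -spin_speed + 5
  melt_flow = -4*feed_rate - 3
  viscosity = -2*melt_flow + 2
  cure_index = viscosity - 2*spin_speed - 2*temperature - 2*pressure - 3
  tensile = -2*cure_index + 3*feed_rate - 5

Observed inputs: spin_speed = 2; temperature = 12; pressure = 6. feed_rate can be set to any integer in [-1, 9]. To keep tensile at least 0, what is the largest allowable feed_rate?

Intervening on feed_rate fixes its value directly, overriding its dependence on spin_speed.
Substituting into the viscosity equation gives viscosity = 8*feed_rate + 8.
cure_index becomes 8*feed_rate - 35.
Substituting into the tensile equation gives tensile = -13*feed_rate + 65.
Require -13*feed_rate + 65 ≥ 0, so feed_rate ≤ 5.
The largest integer in [-1, 9] satisfying this is 5.

feed_rate = 5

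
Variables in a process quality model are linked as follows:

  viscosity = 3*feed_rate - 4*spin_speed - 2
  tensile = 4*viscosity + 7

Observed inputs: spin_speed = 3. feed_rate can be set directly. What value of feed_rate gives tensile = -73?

Substituting into the viscosity equation gives viscosity = 3*feed_rate - 14.
tensile becomes 12*feed_rate - 49.
Solve 12*feed_rate - 49 = -73: feed_rate = (-73 + 49) / 12 = -2.

feed_rate = -2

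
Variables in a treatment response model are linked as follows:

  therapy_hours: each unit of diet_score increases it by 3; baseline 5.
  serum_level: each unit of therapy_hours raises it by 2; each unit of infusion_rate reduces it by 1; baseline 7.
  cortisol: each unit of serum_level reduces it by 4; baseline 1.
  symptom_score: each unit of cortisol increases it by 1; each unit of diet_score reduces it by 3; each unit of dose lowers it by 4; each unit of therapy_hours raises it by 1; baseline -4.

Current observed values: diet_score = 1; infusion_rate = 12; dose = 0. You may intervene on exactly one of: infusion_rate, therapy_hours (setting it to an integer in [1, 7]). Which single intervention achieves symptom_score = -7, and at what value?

set therapy_hours = 3

Intervening on infusion_rate: symptom_score = 4*infusion_rate - 90. Reaching -7 requires infusion_rate = 83/4, not an integer.
Intervening on therapy_hours: with other inputs at their observed values, symptom_score = -7*therapy_hours + 14. Solving for -7 gives therapy_hours = 3, within [1, 7].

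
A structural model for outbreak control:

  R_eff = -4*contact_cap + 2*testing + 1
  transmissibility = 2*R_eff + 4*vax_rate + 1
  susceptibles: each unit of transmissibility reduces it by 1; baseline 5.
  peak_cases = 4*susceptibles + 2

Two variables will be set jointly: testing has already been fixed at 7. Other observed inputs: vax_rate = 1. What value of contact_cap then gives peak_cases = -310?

contact_cap = -6

With testing held at 7:
Substituting into the R_eff equation gives R_eff = -4*contact_cap + 15.
This gives transmissibility = -8*contact_cap + 35.
Substituting into the susceptibles equation gives susceptibles = 8*contact_cap - 30.
This gives peak_cases = 32*contact_cap - 118.
Solve 32*contact_cap - 118 = -310: contact_cap = (-310 + 118) / 32 = -6.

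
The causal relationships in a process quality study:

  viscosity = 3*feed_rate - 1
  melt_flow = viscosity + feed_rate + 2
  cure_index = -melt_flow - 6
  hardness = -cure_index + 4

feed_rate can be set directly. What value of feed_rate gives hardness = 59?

feed_rate = 12

Substituting into the melt_flow equation gives melt_flow = 4*feed_rate + 1.
Substituting into the cure_index equation gives cure_index = -4*feed_rate - 7.
Substituting into the hardness equation gives hardness = 4*feed_rate + 11.
Solve 4*feed_rate + 11 = 59: feed_rate = (59 - 11) / 4 = 12.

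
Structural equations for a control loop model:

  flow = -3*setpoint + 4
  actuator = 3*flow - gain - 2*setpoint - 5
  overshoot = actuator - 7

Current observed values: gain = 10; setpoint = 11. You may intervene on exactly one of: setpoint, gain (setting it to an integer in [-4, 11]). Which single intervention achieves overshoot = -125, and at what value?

Intervening on setpoint: overshoot = -11*setpoint - 10. Reaching -125 requires setpoint = 115/11, not an integer.
Intervening on gain: with other inputs at their observed values, overshoot = -gain - 121. Solving for -125 gives gain = 4, within [-4, 11].

set gain = 4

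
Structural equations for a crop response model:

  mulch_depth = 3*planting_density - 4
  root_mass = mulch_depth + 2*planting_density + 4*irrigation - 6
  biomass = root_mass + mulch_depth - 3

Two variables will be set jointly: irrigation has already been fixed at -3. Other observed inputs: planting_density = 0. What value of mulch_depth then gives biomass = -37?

With irrigation held at -3:
Intervening on mulch_depth fixes its value directly, overriding its dependence on planting_density.
Substituting into the root_mass equation gives root_mass = mulch_depth - 18.
So biomass = 2*mulch_depth - 21.
Solve 2*mulch_depth - 21 = -37: mulch_depth = (-37 + 21) / 2 = -8.

mulch_depth = -8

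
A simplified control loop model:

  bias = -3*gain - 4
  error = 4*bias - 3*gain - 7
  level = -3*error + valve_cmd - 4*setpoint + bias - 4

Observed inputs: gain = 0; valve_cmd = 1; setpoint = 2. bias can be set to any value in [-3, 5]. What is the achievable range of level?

-45 to 43

Intervening on bias fixes its value directly, overriding its dependence on gain.
Substituting into the error equation gives error = 4*bias - 7.
level becomes -11*bias + 10.
Linear in bias, so extremes are at the endpoints: bias = -3 gives level = 43; bias = 5 gives level = -45.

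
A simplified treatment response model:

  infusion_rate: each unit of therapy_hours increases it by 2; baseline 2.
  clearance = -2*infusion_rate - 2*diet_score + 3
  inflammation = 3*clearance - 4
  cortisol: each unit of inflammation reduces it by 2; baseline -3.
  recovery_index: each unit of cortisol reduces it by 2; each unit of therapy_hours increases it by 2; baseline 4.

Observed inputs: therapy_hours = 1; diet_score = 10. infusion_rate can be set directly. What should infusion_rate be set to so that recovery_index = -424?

infusion_rate = 9

Intervening on infusion_rate fixes its value directly, overriding its dependence on therapy_hours.
Substituting into the clearance equation gives clearance = -2*infusion_rate - 17.
So inflammation = -6*infusion_rate - 55.
This gives cortisol = 12*infusion_rate + 107.
This gives recovery_index = -24*infusion_rate - 208.
Solve -24*infusion_rate - 208 = -424: infusion_rate = (-424 + 208) / -24 = 9.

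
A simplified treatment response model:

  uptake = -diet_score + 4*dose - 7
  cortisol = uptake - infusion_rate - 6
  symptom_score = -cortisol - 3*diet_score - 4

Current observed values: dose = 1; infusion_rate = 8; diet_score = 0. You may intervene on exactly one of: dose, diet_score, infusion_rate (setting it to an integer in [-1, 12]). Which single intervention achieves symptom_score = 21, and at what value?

set dose = -1

Intervening on dose: with other inputs at their observed values, symptom_score = -4*dose + 17. Solving for 21 gives dose = -1, within [-1, 12].
Intervening on diet_score: symptom_score = -2*diet_score + 13. Reaching 21 requires diet_score = -4, outside [-1, 12].
Intervening on infusion_rate: symptom_score = infusion_rate + 5. Reaching 21 requires infusion_rate = 16, outside [-1, 12].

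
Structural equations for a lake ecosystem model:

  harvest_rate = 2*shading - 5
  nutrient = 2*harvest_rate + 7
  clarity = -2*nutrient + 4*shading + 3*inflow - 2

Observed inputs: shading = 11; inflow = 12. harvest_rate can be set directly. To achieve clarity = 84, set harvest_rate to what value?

Intervening on harvest_rate fixes its value directly, overriding its dependence on shading.
Substituting into the clarity equation gives clarity = -4*harvest_rate + 64.
Solve -4*harvest_rate + 64 = 84: harvest_rate = (84 - 64) / -4 = -5.

harvest_rate = -5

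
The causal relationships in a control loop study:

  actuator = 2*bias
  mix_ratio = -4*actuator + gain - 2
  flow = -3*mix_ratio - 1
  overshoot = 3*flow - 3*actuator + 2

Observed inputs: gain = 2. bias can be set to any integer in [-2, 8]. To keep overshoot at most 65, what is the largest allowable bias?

Substituting into the mix_ratio equation gives mix_ratio = -8*bias.
Substituting into the flow equation gives flow = 24*bias - 1.
So overshoot = 66*bias - 1.
Require 66*bias - 1 ≤ 65, so bias ≤ 1.
The largest integer in [-2, 8] satisfying this is 1.

bias = 1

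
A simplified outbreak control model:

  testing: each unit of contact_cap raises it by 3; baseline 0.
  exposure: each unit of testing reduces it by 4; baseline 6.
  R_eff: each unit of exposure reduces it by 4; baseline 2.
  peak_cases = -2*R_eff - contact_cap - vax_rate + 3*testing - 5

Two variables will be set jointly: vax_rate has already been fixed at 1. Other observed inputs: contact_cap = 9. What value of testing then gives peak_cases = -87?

testing = 4

With vax_rate held at 1:
Intervening on testing fixes its value directly, overriding its dependence on contact_cap.
Substituting into the R_eff equation gives R_eff = 16*testing - 22.
Substituting into the peak_cases equation gives peak_cases = -29*testing + 29.
Solve -29*testing + 29 = -87: testing = (-87 - 29) / -29 = 4.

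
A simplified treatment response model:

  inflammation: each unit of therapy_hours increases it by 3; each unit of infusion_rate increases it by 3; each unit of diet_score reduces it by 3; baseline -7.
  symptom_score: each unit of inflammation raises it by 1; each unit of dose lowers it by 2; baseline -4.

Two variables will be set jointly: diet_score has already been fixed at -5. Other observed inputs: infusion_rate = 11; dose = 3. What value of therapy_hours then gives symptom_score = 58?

With diet_score held at -5:
Substituting into the inflammation equation gives inflammation = 3*therapy_hours + 41.
So symptom_score = 3*therapy_hours + 31.
Solve 3*therapy_hours + 31 = 58: therapy_hours = (58 - 31) / 3 = 9.

therapy_hours = 9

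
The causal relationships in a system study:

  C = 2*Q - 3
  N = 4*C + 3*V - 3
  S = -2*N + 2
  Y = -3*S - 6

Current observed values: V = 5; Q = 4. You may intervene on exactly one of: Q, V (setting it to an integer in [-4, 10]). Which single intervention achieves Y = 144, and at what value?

set V = 3

Intervening on Q: Y = 48*Q - 12. Reaching 144 requires Q = 13/4, not an integer.
Intervening on V: with other inputs at their observed values, Y = 18*V + 90. Solving for 144 gives V = 3, within [-4, 10].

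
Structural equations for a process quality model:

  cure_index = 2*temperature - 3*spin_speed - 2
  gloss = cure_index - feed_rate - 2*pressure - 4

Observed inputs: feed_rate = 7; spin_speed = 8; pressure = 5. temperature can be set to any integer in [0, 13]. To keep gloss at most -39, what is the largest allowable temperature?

Substituting into the cure_index equation gives cure_index = 2*temperature - 26.
So gloss = 2*temperature - 47.
Require 2*temperature - 47 ≤ -39, so temperature ≤ 4.
The largest integer in [0, 13] satisfying this is 4.

temperature = 4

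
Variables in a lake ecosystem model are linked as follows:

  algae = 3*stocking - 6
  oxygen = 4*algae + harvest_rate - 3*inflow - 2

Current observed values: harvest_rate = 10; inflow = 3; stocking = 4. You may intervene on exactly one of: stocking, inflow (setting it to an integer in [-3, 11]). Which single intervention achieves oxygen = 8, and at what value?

set inflow = 8

Intervening on stocking: oxygen = 12*stocking - 25. Reaching 8 requires stocking = 11/4, not an integer.
Intervening on inflow: with other inputs at their observed values, oxygen = -3*inflow + 32. Solving for 8 gives inflow = 8, within [-3, 11].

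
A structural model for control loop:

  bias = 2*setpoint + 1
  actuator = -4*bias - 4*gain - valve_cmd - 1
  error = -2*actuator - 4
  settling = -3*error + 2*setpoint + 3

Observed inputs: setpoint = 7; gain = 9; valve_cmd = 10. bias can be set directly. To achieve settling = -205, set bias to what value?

Intervening on bias fixes its value directly, overriding its dependence on setpoint.
Substituting into the actuator equation gives actuator = -4*bias - 47.
Substituting into the error equation gives error = 8*bias + 90.
Substituting into the settling equation gives settling = -24*bias - 253.
Solve -24*bias - 253 = -205: bias = (-205 + 253) / -24 = -2.

bias = -2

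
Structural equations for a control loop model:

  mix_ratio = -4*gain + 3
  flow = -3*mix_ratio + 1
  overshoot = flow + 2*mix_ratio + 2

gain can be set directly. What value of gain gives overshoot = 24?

Substituting into the flow equation gives flow = 12*gain - 8.
This gives overshoot = 4*gain.
Solve 4*gain = 24: gain = 24 / 4 = 6.

gain = 6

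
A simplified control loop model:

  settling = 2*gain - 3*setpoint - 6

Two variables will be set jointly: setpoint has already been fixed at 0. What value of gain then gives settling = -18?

With setpoint held at 0:
Substituting into the settling equation gives settling = 2*gain - 6.
Solve 2*gain - 6 = -18: gain = (-18 + 6) / 2 = -6.

gain = -6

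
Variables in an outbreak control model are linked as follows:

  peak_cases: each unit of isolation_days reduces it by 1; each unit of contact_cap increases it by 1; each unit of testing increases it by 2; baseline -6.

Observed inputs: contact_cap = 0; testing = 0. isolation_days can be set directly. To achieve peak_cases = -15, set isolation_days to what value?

Substituting into the peak_cases equation gives peak_cases = -isolation_days - 6.
Solve -isolation_days - 6 = -15: isolation_days = (-15 + 6) / -1 = 9.

isolation_days = 9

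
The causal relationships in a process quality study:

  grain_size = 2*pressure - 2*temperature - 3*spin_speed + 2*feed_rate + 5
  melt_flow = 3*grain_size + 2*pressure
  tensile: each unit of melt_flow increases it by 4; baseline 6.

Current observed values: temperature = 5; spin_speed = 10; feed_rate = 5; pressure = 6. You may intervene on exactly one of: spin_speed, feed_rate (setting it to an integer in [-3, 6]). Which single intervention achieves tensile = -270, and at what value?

set feed_rate = -2

Intervening on spin_speed: tensile = -36*spin_speed + 258. Reaching -270 requires spin_speed = 44/3, not an integer.
Intervening on feed_rate: with other inputs at their observed values, tensile = 24*feed_rate - 222. Solving for -270 gives feed_rate = -2, within [-3, 6].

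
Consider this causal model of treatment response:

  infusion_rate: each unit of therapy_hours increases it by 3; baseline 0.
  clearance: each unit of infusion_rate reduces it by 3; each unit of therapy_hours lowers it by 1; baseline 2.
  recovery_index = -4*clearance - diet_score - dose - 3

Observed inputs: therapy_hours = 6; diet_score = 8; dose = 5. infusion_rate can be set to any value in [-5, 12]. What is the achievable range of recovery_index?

-60 to 144

Intervening on infusion_rate fixes its value directly, overriding its dependence on therapy_hours.
Substituting into the clearance equation gives clearance = -3*infusion_rate - 4.
So recovery_index = 12*infusion_rate.
Linear in infusion_rate, so extremes are at the endpoints: infusion_rate = -5 gives recovery_index = -60; infusion_rate = 12 gives recovery_index = 144.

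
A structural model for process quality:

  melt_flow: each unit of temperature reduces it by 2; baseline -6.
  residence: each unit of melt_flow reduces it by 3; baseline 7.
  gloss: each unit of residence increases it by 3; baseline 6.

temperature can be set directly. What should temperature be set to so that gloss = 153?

Substituting into the residence equation gives residence = 6*temperature + 25.
So gloss = 18*temperature + 81.
Solve 18*temperature + 81 = 153: temperature = (153 - 81) / 18 = 4.

temperature = 4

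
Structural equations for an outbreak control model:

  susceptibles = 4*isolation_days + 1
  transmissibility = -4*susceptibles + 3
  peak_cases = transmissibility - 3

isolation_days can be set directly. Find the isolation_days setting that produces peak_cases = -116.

Substituting into the transmissibility equation gives transmissibility = -16*isolation_days - 1.
Substituting into the peak_cases equation gives peak_cases = -16*isolation_days - 4.
Solve -16*isolation_days - 4 = -116: isolation_days = (-116 + 4) / -16 = 7.

isolation_days = 7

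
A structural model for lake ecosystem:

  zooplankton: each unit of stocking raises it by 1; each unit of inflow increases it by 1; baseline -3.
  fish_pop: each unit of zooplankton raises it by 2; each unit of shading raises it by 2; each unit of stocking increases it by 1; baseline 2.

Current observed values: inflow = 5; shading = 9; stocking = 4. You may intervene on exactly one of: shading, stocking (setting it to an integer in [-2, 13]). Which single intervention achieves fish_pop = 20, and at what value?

set shading = 1

Intervening on shading: with other inputs at their observed values, fish_pop = 2*shading + 18. Solving for 20 gives shading = 1, within [-2, 13].
Intervening on stocking: fish_pop = 3*stocking + 24. Reaching 20 requires stocking = -4/3, not an integer.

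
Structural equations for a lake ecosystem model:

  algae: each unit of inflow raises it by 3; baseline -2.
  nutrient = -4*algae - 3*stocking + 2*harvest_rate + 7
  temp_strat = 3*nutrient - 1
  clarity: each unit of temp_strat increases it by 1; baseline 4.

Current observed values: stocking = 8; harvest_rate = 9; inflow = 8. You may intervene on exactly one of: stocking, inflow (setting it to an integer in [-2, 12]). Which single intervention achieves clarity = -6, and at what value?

set inflow = 1

Intervening on stocking: clarity = -9*stocking - 186. Reaching -6 requires stocking = -20, outside [-2, 12].
Intervening on inflow: with other inputs at their observed values, clarity = -36*inflow + 30. Solving for -6 gives inflow = 1, within [-2, 12].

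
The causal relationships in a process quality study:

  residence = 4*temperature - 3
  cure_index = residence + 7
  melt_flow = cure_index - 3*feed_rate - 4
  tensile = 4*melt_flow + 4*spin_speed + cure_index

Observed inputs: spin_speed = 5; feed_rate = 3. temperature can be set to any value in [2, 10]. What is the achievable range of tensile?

28 to 188

Substituting into the cure_index equation gives cure_index = 4*temperature + 4.
Substituting into the melt_flow equation gives melt_flow = 4*temperature - 9.
Substituting into the tensile equation gives tensile = 20*temperature - 12.
Linear in temperature, so extremes are at the endpoints: temperature = 2 gives tensile = 28; temperature = 10 gives tensile = 188.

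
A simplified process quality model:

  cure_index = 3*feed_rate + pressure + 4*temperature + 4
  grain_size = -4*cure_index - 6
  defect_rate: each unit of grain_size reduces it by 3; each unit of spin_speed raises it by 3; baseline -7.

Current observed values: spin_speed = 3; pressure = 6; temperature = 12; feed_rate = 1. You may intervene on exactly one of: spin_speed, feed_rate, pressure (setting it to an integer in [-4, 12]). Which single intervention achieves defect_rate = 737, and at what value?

Intervening on spin_speed: with other inputs at their observed values, defect_rate = 3*spin_speed + 743. Solving for 737 gives spin_speed = -2, within [-4, 12].
Intervening on feed_rate: defect_rate = 36*feed_rate + 716. Reaching 737 requires feed_rate = 7/12, not an integer.
Intervening on pressure: defect_rate = 12*pressure + 680. Reaching 737 requires pressure = 19/4, not an integer.

set spin_speed = -2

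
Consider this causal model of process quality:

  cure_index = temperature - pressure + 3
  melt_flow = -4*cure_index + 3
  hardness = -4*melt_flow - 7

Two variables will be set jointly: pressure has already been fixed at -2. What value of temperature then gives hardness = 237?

With pressure held at -2:
Substituting into the cure_index equation gives cure_index = temperature + 5.
This gives melt_flow = -4*temperature - 17.
Substituting into the hardness equation gives hardness = 16*temperature + 61.
Solve 16*temperature + 61 = 237: temperature = (237 - 61) / 16 = 11.

temperature = 11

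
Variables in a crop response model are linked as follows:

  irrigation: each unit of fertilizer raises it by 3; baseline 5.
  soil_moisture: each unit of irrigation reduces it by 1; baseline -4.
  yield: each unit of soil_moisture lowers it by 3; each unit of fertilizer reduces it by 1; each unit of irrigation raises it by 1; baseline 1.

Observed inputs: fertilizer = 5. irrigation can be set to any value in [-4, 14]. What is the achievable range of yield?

Intervening on irrigation fixes its value directly, overriding its dependence on fertilizer.
Substituting into the yield equation gives yield = 4*irrigation + 8.
Linear in irrigation, so extremes are at the endpoints: irrigation = -4 gives yield = -8; irrigation = 14 gives yield = 64.

-8 to 64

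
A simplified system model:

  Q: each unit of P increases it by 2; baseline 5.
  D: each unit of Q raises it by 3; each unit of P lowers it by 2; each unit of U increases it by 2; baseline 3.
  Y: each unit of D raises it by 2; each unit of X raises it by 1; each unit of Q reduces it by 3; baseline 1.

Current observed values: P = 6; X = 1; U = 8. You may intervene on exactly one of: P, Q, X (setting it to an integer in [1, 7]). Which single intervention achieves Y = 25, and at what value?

set Q = 3

Intervening on P: Y = 2*P + 55. Reaching 25 requires P = -15, outside [1, 7].
Intervening on Q: with other inputs at their observed values, Y = 3*Q + 16. Solving for 25 gives Q = 3, within [1, 7].
Intervening on X: Y = X + 66. Reaching 25 requires X = -41, outside [1, 7].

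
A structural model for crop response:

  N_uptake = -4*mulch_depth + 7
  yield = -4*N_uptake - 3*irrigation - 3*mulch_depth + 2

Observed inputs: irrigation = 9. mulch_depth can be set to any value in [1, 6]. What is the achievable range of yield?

-40 to 25

Substituting into the yield equation gives yield = 13*mulch_depth - 53.
Linear in mulch_depth, so extremes are at the endpoints: mulch_depth = 1 gives yield = -40; mulch_depth = 6 gives yield = 25.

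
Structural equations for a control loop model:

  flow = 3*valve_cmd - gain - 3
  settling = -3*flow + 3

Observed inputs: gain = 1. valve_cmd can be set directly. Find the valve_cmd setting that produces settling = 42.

Substituting into the flow equation gives flow = 3*valve_cmd - 4.
So settling = -9*valve_cmd + 15.
Solve -9*valve_cmd + 15 = 42: valve_cmd = (42 - 15) / -9 = -3.

valve_cmd = -3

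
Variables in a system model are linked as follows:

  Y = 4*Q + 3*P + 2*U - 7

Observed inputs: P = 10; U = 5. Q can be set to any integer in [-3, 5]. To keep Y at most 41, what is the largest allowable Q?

Substituting into the Y equation gives Y = 4*Q + 33.
Require 4*Q + 33 ≤ 41, so Q ≤ 2.
The largest integer in [-3, 5] satisfying this is 2.

Q = 2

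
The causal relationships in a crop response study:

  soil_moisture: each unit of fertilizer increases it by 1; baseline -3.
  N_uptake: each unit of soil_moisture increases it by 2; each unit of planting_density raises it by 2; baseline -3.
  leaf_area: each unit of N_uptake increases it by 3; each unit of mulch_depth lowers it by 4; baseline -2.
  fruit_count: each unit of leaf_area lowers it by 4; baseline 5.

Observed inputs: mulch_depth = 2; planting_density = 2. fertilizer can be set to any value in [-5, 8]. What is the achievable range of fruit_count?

Substituting into the N_uptake equation gives N_uptake = 2*fertilizer - 5.
This gives leaf_area = 6*fertilizer - 25.
Substituting into the fruit_count equation gives fruit_count = -24*fertilizer + 105.
Linear in fertilizer, so extremes are at the endpoints: fertilizer = -5 gives fruit_count = 225; fertilizer = 8 gives fruit_count = -87.

-87 to 225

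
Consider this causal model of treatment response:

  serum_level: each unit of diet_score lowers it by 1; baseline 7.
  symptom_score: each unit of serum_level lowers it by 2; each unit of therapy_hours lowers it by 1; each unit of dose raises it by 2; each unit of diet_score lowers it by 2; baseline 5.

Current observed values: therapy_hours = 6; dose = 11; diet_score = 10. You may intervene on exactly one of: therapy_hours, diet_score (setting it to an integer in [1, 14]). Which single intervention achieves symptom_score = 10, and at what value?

Intervening on therapy_hours: with other inputs at their observed values, symptom_score = -therapy_hours + 13. Solving for 10 gives therapy_hours = 3, within [1, 14].
Intervening on diet_score: the paths from diet_score to symptom_score cancel (net effect zero), leaving symptom_score = 7; 10 is unreachable this way.

set therapy_hours = 3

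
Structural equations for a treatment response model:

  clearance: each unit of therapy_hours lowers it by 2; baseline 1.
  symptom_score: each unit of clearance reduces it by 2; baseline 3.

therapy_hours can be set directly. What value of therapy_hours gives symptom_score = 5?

Substituting into the symptom_score equation gives symptom_score = 4*therapy_hours + 1.
Solve 4*therapy_hours + 1 = 5: therapy_hours = (5 - 1) / 4 = 1.

therapy_hours = 1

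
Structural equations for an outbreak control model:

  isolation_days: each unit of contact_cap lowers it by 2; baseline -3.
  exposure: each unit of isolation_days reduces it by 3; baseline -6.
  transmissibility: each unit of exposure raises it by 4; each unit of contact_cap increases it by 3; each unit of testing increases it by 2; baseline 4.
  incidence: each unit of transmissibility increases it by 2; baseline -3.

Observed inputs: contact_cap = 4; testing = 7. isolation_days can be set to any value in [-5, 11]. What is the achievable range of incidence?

Intervening on isolation_days fixes its value directly, overriding its dependence on contact_cap.
Substituting into the transmissibility equation gives transmissibility = -12*isolation_days + 6.
This gives incidence = -24*isolation_days + 9.
Linear in isolation_days, so extremes are at the endpoints: isolation_days = -5 gives incidence = 129; isolation_days = 11 gives incidence = -255.

-255 to 129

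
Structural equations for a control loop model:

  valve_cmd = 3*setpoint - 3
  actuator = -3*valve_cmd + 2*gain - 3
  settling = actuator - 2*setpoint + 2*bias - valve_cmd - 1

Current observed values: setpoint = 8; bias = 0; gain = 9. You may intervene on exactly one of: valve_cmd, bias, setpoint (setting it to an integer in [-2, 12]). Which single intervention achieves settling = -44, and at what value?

set setpoint = 5

Intervening on valve_cmd: settling = -4*valve_cmd - 2. Reaching -44 requires valve_cmd = 21/2, not an integer.
Intervening on bias: settling = 2*bias - 86. Reaching -44 requires bias = 21, outside [-2, 12].
Intervening on setpoint: with other inputs at their observed values, settling = -14*setpoint + 26. Solving for -44 gives setpoint = 5, within [-2, 12].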